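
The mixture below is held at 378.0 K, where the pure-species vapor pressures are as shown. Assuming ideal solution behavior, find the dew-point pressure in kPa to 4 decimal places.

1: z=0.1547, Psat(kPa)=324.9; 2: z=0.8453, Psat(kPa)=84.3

Pdew = 95.2070 kPa

At the dew point ψ → 1, so Σzᵢ/Kᵢ = 1 with Kᵢ = Pᵢˢᵃᵗ/P ⇒ 1/P = Σzᵢ/Pᵢˢᵃᵗ.
1/P = 0.1547/324.9 + 0.8453/84.3 = 0.0105034 ⇒ P = 95.2070 kPa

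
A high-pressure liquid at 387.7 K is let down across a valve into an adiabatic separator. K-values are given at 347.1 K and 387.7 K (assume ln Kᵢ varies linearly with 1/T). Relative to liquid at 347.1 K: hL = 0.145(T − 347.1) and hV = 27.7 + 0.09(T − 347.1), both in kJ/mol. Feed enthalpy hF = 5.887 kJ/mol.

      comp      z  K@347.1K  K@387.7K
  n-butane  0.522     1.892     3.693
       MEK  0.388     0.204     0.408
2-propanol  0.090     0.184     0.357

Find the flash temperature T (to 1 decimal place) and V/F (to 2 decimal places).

T = 350.7 K, V/F = 0.20

Adiabatic flash: solve Rachford–Rice at each trial T, then check hF = ψ·hV(T) + (1−ψ)·hL(T).
  T = 347.1 K: K = (1.892, 0.204, 0.184), RR gives ψ = 0.117, H_out = 3.236 kJ/mol
  T = 387.7 K: K = (3.693, 0.408, 0.357), RR gives ψ = 0.689, H_out = 23.446 kJ/mol
  T = 367.4 K: K = (2.693, 0.294, 0.261), RR gives ψ = 0.450, H_out = 14.919 kJ/mol
  T = 357.2 K: K = (2.266, 0.246, 0.220), RR gives ψ = 0.310, H_out = 9.889 kJ/mol
  T = 352.1 K: K = (2.072, 0.224, 0.201), RR gives ψ = 0.223, H_out = 6.841 kJ/mol
  T = 349.6 K: K = (1.980, 0.214, 0.193), RR gives ψ = 0.173, H_out = 5.133 kJ/mol
  T = 350.9 K: K = (2.027, 0.219, 0.197), RR gives ψ = 0.200, H_out = 6.042 kJ/mol
Linear interpolation between T = 349.6 (H_out = 5.133) and T = 350.9 (H_out = 6.042) on hF = 5.887 gives T ≈ 350.7 K, at which ψ = 0.20.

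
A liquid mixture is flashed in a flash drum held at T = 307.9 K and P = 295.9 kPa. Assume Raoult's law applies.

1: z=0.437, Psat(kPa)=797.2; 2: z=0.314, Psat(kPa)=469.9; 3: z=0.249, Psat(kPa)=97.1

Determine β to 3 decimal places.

β = 0.890

Raoult's law: Kᵢ = Pᵢˢᵃᵗ/P = Pᵢˢᵃᵗ/295.9.
  K_1 = 797.2/295.9 = 2.69415, K_2 = 469.9/295.9 = 1.58804, K_3 = 97.1/295.9 = 0.32815
Let β = V/F and solve Σ zᵢ(Kᵢ−1)/(1+β(Kᵢ−1)) = 0.
Check two-phase: ΣzᵢKᵢ = 1.758 > 1 and Σzᵢ/Kᵢ = 1.119 > 1, so g(0) = 0.758 > 0 and g(1) = -0.119 < 0.
Iterate (Newton) starting at β = 0.37:
  β = 0.370: g = 0.3841, g' = -0.746 → β = 0.885
  β = 0.885: g = 0.0053, g' = -0.931 → β = 0.890
Converged at β = 0.890.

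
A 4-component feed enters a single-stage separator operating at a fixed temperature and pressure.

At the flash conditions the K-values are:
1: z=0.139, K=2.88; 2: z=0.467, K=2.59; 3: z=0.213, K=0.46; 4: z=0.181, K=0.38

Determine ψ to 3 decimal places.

Rachford–Rice: g(ψ) = Σ zᵢ(Kᵢ−1)/(1+ψ(Kᵢ−1)) = 0.
Feasibility: ΣzᵢKᵢ = 1.777, Σzᵢ/Kᵢ = 1.168 — both > 1, two phases present.
Newton–Raphson from ψ = 0.68:
  ψ = 0.680: g = 0.0957, g' = -0.730 → ψ = 0.811
  ψ = 0.811: g = -0.0026, g' = -0.780 → ψ = 0.808
Converged at ψ = 0.808.

ψ = 0.808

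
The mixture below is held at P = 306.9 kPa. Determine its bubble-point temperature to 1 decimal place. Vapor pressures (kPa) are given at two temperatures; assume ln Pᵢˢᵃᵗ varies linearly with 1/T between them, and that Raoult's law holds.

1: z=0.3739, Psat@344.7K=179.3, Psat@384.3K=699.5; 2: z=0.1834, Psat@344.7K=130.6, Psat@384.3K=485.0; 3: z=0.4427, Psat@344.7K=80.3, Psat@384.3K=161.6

T = 373.2 K

Bubble-point temperature: ΣzᵢPᵢˢᵃᵗ(T) = P. Interpolate ln Pᵢˢᵃᵗ = aᵢ + bᵢ/T.
  T = 344.7 K: ΣzᵢPᵢˢᵃᵗ = 126.54 kPa
  T = 384.3 K: ΣzᵢPᵢˢᵃᵗ = 422.03 kPa
  T = 364.5 K: ΣzᵢPᵢˢᵃᵗ = 236.63 kPa
  T = 374.4 K: ΣzᵢPᵢˢᵃᵗ = 317.86 kPa
  T = 369.4 K: ΣzᵢPᵢˢᵃᵗ = 274.25 kPa
  T = 371.9 K: ΣzᵢPᵢˢᵃᵗ = 295.36 kPa
Interpolating between 371.9 K and 374.4 K gives T ≈ 373.2 K.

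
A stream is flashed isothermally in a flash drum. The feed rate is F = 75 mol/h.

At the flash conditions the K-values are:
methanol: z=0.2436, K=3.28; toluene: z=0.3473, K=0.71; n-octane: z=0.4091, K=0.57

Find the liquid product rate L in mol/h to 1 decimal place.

L = 50.2 mol/h

Let ψ = V/F and solve Σ zᵢ(Kᵢ−1)/(1+ψ(Kᵢ−1)) = 0.
Feasibility: ΣzᵢKᵢ = 1.2788, Σzᵢ/Kᵢ = 1.2811 — both > 1, two phases present.
Newton–Raphson from ψ = 0.5:
  ψ = 0.5000: g = -0.08235, g' = -0.4392 → ψ = 0.3125
  ψ = 0.3125: g = 0.01035, g' = -0.5681 → ψ = 0.3307
  ψ = 0.3307: g = 0.00017, g' = -0.5501 → ψ = 0.3310
Converged at ψ = 0.3310.
Then V = ψ·F = 0.3310·75 = 24.8 mol/h and L = F − V = 50.2 mol/h.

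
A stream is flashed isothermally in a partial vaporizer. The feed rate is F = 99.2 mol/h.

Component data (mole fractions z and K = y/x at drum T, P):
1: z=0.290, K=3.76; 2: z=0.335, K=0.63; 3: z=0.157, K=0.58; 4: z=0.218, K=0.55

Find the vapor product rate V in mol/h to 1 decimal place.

Rachford–Rice: g(V/F) = Σ zᵢ(Kᵢ−1)/(1+V/F(Kᵢ−1)) = 0.
Check two-phase: ΣzᵢKᵢ = 1.512 > 1 and Σzᵢ/Kᵢ = 1.276 > 1, so g(0) = 0.512 > 0 and g(1) = -0.276 < 0.
Newton iteration, V/F⁰ = 0.47:
  V/F = 0.470: g = -0.0082, g' = -0.600 → V/F = 0.456
Converged at V/F = 0.456.
Then V = V/F·F = 0.4565·99.2 = 45.3 mol/h and L = F − V = 53.9 mol/h.

V = 45.3 mol/h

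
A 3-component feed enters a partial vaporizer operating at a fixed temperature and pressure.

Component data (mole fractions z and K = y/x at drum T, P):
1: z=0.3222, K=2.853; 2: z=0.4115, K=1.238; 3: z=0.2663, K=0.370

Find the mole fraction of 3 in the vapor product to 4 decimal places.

Material balance + equilibrium reduce to Σ zᵢ(Kᵢ−1)/(1+β(Kᵢ−1)) = 0.
Feasibility: ΣzᵢKᵢ = 1.5272, Σzᵢ/Kᵢ = 1.1651 — both > 1, two phases present.
Newton–Raphson from β = 0.5:
  β = 0.5000: g = 0.15251, g' = -0.5420 → β = 0.7814
  β = 0.7814: g = -0.00397, g' = -0.6112 → β = 0.7749
Converged at β = 0.7749.
Compositions from xᵢ = zᵢ/(1+β(Kᵢ−1)), yᵢ = Kᵢxᵢ:
  1: x = 0.1323, y = 0.3774
  2: x = 0.3474, y = 0.4301
  3: x = 0.5203, y = 0.1925

y_3 = 0.1925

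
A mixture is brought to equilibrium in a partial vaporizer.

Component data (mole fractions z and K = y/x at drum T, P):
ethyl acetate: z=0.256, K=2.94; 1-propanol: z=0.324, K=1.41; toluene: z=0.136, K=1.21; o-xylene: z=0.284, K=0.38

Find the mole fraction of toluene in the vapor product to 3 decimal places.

Rachford–Rice: g(ψ) = Σ zᵢ(Kᵢ−1)/(1+ψ(Kᵢ−1)) = 0.
Feasibility: ΣzᵢKᵢ = 1.482, Σzᵢ/Kᵢ = 1.177 — both > 1, two phases present.
Newton–Raphson from ψ = 0.5:
  ψ = 0.500: g = 0.1330, g' = -0.520 → ψ = 0.756
  ψ = 0.756: g = -0.0039, g' = -0.581 → ψ = 0.749
Converged at ψ = 0.749.
Compositions from xᵢ = zᵢ/(1+ψ(Kᵢ−1)), yᵢ = Kᵢxᵢ:
  ethyl acetate: x = 0.104, y = 0.307
  1-propanol: x = 0.248, y = 0.350
  toluene: x = 0.118, y = 0.142
  o-xylene: x = 0.530, y = 0.201

y_toluene = 0.142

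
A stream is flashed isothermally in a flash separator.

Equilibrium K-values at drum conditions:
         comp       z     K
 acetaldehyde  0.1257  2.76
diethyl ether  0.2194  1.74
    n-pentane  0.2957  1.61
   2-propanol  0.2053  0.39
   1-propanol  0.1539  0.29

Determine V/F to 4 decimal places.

Material balance + equilibrium reduce to Σ zᵢ(Kᵢ−1)/(1+V/F(Kᵢ−1)) = 0.
Feasibility: ΣzᵢKᵢ = 1.3295, Σzᵢ/Kᵢ = 1.4124 — both > 1, two phases present.
Iterate (Newton) starting at V/F = 0.43:
  V/F = 0.4300: g = 0.06494, g' = -0.5655 → V/F = 0.5448
  V/F = 0.5448: g = -0.00175, g' = -0.6022 → V/F = 0.5419
Converged at V/F = 0.5419.

V/F = 0.5419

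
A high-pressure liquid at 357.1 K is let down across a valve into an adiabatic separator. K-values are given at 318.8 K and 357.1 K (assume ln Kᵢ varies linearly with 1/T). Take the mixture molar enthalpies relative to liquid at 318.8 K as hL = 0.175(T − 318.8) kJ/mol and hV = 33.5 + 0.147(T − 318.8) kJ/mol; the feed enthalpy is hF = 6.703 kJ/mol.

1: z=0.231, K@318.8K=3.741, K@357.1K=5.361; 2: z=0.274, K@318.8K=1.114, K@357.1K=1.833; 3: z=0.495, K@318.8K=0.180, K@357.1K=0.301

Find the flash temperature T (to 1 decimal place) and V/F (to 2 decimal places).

Adiabatic flash: solve Rachford–Rice at each trial T, then check hF = ψ·hV(T) + (1−ψ)·hL(T).
  T = 318.8 K: K = (3.741, 1.114, 0.180), RR gives ψ = 0.163, H_out = 5.455 kJ/mol
  T = 357.1 K: K = (5.361, 1.833, 0.301), RR gives ψ = 0.451, H_out = 21.332 kJ/mol
  T = 338.0 K: K = (4.526, 1.450, 0.236), RR gives ψ = 0.312, H_out = 13.638 kJ/mol
  T = 328.4 K: K = (4.126, 1.276, 0.207), RR gives ψ = 0.239, H_out = 9.623 kJ/mol
  T = 323.6 K: K = (3.932, 1.193, 0.193), RR gives ψ = 0.201, H_out = 7.561 kJ/mol
  T = 321.2 K: K = (3.836, 1.153, 0.187), RR gives ψ = 0.182, H_out = 6.514 kJ/mol
Linear interpolation between T = 321.2 (H_out = 6.514) and T = 323.6 (H_out = 7.561) on hF = 6.703 gives T ≈ 321.6 K, at which ψ = 0.19.

T = 321.6 K, V/F = 0.19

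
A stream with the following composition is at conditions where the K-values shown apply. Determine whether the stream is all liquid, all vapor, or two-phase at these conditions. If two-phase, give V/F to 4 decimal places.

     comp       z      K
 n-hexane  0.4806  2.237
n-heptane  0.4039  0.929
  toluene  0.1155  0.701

all vapor

ΣzᵢKᵢ = 1.5313; Σzᵢ/Kᵢ = 0.8144.
Since Σzᵢ/Kᵢ < 1 the mixture is above its dew point — single vapor phase.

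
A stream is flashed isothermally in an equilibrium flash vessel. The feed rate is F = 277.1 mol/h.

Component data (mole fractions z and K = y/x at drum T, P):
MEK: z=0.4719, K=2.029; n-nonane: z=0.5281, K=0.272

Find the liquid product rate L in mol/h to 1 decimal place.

L = 239.7 mol/h

Newton–Raphson from ψ = 0.5:
  ψ = 0.5000: g = -0.28387, g' = -0.9098 → ψ = 0.1880
  ψ = 0.1880: g = -0.03853, g' = -0.7265 → ψ = 0.1349
  ψ = 0.1349: g = 0.00004, g' = -0.7294 → ψ = 0.1350
Converged at ψ = 0.1350.
Then V = ψ·F = 0.1350·277.1 = 37.4 mol/h and L = F − V = 239.7 mol/h.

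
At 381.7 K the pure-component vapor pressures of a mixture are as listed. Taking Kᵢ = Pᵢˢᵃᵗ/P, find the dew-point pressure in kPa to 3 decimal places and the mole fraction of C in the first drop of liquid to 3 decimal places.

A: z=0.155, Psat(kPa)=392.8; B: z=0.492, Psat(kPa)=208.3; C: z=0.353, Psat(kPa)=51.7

At the dew point ψ → 1, so Σzᵢ/Kᵢ = 1 with Kᵢ = Pᵢˢᵃᵗ/P ⇒ 1/P = Σzᵢ/Pᵢˢᵃᵗ.
1/P = 0.155/392.8 + 0.492/208.3 + 0.353/51.7 = 0.009584 ⇒ P = 104.336 kPa
xᵢ = zᵢP/Pᵢˢᵃᵗ ⇒ x_C = 0.353·104.336/51.7 = 0.712

Pdew = 104.336 kPa, x_C = 0.712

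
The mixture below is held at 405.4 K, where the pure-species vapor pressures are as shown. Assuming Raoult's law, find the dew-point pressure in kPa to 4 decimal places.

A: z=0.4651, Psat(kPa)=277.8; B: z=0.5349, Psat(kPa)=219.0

Pdew = 242.9135 kPa

At the dew point ψ → 1, so Σzᵢ/Kᵢ = 1 with Kᵢ = Pᵢˢᵃᵗ/P ⇒ 1/P = Σzᵢ/Pᵢˢᵃᵗ.
1/P = 0.4651/277.8 + 0.5349/219.0 = 0.0041167 ⇒ P = 242.9135 kPa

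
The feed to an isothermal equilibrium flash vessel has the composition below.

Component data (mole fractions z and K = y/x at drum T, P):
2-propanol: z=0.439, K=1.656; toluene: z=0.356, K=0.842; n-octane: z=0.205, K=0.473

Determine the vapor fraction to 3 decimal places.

Iterate (Newton) starting at ψ = 0.5:
  ψ = 0.500: g = 0.0091, g' = -0.223 → ψ = 0.541
Converged at ψ = 0.541.

ψ = 0.541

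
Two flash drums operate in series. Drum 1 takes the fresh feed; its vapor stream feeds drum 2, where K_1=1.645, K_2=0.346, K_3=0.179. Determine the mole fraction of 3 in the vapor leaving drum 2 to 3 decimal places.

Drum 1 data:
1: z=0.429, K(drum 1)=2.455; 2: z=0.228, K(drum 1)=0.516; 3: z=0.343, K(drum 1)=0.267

y_3 (drum 2) = 0.042

Drum 1:
Let ψ₁ = V/F and solve Σ zᵢ(Kᵢ−1)/(1+ψ₁(Kᵢ−1)) = 0.
Feasibility: ΣzᵢKᵢ = 1.262, Σzᵢ/Kᵢ = 1.901 — both > 1, two phases present.
Newton–Raphson from ψ₁ = 0.4:
  ψ₁ = 0.400: g = -0.0980, g' = -0.814 → ψ₁ = 0.280
  ψ₁ = 0.280: g = -0.0002, g' = -0.822 → ψ₁ = 0.279
Converged at ψ₁ = 0.279.
Drum-1 compositions:
  1: x = 0.305, y = 0.749
  2: x = 0.264, y = 0.136
  3: x = 0.431, y = 0.115
Drum-2 feed = drum-1 vapor: z₂ = (0.7488, 0.1360, 0.1152).
Drum 2:
Newton iteration, ψ₂⁰ = 0.5:
  ψ₂ = 0.500: g = 0.0726, g' = -0.530 → ψ₂ = 0.637
  ψ₂ = 0.637: g = -0.0084, g' = -0.669 → ψ₂ = 0.624
Converged at ψ₂ = 0.624.
  1: x = 0.534, y = 0.878
  2: x = 0.230, y = 0.080
  3: x = 0.236, y = 0.042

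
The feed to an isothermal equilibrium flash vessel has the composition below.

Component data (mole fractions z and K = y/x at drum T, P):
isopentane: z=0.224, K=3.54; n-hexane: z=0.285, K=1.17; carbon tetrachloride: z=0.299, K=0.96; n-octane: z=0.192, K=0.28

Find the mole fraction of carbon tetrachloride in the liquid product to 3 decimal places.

Iterate (Newton) starting at ψ = 0.5:
  ψ = 0.500: g = 0.0671, g' = -0.531 → ψ = 0.626
  ψ = 0.626: g = -0.0007, g' = -0.553 → ψ = 0.625
Converged at ψ = 0.625.
Compositions from xᵢ = zᵢ/(1+ψ(Kᵢ−1)), yᵢ = Kᵢxᵢ:
  isopentane: x = 0.087, y = 0.306
  n-hexane: x = 0.258, y = 0.301
  carbon tetrachloride: x = 0.307, y = 0.294
  n-octane: x = 0.349, y = 0.098

x_carbon tetrachloride = 0.307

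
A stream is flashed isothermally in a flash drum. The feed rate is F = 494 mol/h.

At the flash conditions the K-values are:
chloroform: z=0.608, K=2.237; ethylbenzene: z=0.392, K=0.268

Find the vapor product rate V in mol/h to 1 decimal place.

V = 253.8 mol/h

Rachford–Rice: g(V/F) = Σ zᵢ(Kᵢ−1)/(1+V/F(Kᵢ−1)) = 0.
g(0) = ΣzᵢKᵢ − 1 = 0.465 and g(1) = 1 − Σzᵢ/Kᵢ = -0.734, so a root lies in (0, 1).
Binary case is linear: z₁(K₁−1)(1+V/F(K₂−1)) + z₂(K₂−1)(1+V/F(K₁−1)) = 0
⇒ V/F = [z₁(K₁−1)+z₂(K₂−1)] / [−(K₁−1)(K₂−1)] = 0.4652/0.9055 = 0.514
Then V = V/F·F = 0.5137·494 = 253.8 mol/h and L = F − V = 240.2 mol/h.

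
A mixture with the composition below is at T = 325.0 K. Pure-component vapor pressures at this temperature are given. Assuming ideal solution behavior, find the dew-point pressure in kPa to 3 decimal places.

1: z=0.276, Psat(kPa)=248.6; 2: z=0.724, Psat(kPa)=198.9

At the dew point ψ → 1, so Σzᵢ/Kᵢ = 1 with Kᵢ = Pᵢˢᵃᵗ/P ⇒ 1/P = Σzᵢ/Pᵢˢᵃᵗ.
1/P = 0.276/248.6 + 0.724/198.9 = 0.004750 ⇒ P = 210.516 kPa

Pdew = 210.516 kPa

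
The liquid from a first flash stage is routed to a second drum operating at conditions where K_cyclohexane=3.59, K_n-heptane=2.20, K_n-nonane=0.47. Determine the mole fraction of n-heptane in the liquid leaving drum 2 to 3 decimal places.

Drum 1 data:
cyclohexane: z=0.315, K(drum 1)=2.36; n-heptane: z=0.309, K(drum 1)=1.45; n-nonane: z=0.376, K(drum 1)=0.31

x_n-heptane (drum 2) = 0.158

Drum 1:
Material balance + equilibrium reduce to Σ zᵢ(Kᵢ−1)/(1+ψ₁(Kᵢ−1)) = 0.
Check two-phase: ΣzᵢKᵢ = 1.308 > 1 and Σzᵢ/Kᵢ = 1.559 > 1, so g(0) = 0.308 > 0 and g(1) = -0.559 < 0.
Newton iteration, ψ₁⁰ = 0.46:
  ψ₁ = 0.460: g = -0.0013, g' = -0.648 → ψ₁ = 0.458
Converged at ψ₁ = 0.458.
Drum-1 compositions:
  cyclohexane: x = 0.194, y = 0.458
  n-heptane: x = 0.256, y = 0.371
  n-nonane: x = 0.550, y = 0.170
Drum-2 feed = drum-1 liquid: z₂ = (0.1941, 0.2562, 0.5497).
Drum 2:
Let ψ₂ = V/F and solve Σ zᵢ(Kᵢ−1)/(1+ψ₂(Kᵢ−1)) = 0.
Check two-phase: ΣzᵢKᵢ = 1.519 > 1 and Σzᵢ/Kᵢ = 1.340 > 1, so g(0) = 0.519 > 0 and g(1) = -0.340 < 0.
Iterate (Newton) starting at ψ₂ = 0.5:
  ψ₂ = 0.500: g = 0.0148, g' = -0.677 → ψ₂ = 0.522
Converged at ψ₂ = 0.522.
  cyclohexane: x = 0.083, y = 0.296
  n-heptane: x = 0.158, y = 0.347
  n-nonane: x = 0.760, y = 0.357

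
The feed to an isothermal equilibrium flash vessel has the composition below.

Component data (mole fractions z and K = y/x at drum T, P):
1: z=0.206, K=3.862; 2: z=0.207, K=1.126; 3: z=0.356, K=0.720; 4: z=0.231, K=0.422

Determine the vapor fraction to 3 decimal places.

Iterate (Newton) starting at ψ = 0.67:
  ψ = 0.670: g = -0.1145, g' = -0.449 → ψ = 0.415
  ψ = 0.415: g = 0.0059, g' = -0.525 → ψ = 0.426
Converged at ψ = 0.426.

ψ = 0.426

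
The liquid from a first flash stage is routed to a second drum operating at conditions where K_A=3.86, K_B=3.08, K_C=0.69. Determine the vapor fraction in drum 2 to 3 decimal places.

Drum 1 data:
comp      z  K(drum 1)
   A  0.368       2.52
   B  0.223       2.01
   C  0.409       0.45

Drum 1:
Newton–Raphson from ψ₁ = 0.5:
  ψ₁ = 0.500: g = 0.1572, g' = -0.610 → ψ₁ = 0.758
  ψ₁ = 0.758: g = 0.0020, g' = -0.620 → ψ₁ = 0.761
Converged at ψ₁ = 0.761.
Drum-1 compositions:
  A: x = 0.171, y = 0.430
  B: x = 0.126, y = 0.253
  C: x = 0.703, y = 0.316
Drum-2 feed = drum-1 liquid: z₂ = (0.1707, 0.1261, 0.7032).
Drum 2:
Rachford–Rice: g(ψ₂) = Σ zᵢ(Kᵢ−1)/(1+ψ₂(Kᵢ−1)) = 0.
g(0) = ΣzᵢKᵢ − 1 = 0.532 and g(1) = 1 − Σzᵢ/Kᵢ = -0.104, so a root lies in (0, 1).
Newton–Raphson from ψ₂ = 0.5:
  ψ₂ = 0.500: g = 0.0715, g' = -0.462 → ψ₂ = 0.655
  ψ₂ = 0.655: g = 0.0075, g' = -0.373 → ψ₂ = 0.675
Converged at ψ₂ = 0.675.
  A: x = 0.058, y = 0.225
  B: x = 0.052, y = 0.162
  C: x = 0.889, y = 0.614

V/F (drum 2) = 0.675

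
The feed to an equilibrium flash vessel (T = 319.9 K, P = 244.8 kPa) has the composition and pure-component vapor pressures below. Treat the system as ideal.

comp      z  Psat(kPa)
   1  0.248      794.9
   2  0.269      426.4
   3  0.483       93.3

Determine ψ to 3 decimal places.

Raoult's law: Kᵢ = Pᵢˢᵃᵗ/P = Pᵢˢᵃᵗ/244.8.
  K_1 = 794.9/244.8 = 3.24714, K_2 = 426.4/244.8 = 1.74183, K_3 = 93.3/244.8 = 0.38113
Material balance + equilibrium reduce to Σ zᵢ(Kᵢ−1)/(1+ψ(Kᵢ−1)) = 0.
g(0) = ΣzᵢKᵢ − 1 = 0.458 and g(1) = 1 − Σzᵢ/Kᵢ = -0.498, so a root lies in (0, 1).
Iterate (Newton) starting at ψ = 0.5:
  ψ = 0.500: g = -0.0249, g' = -0.744 → ψ = 0.467
Converged at ψ = 0.467.

ψ = 0.467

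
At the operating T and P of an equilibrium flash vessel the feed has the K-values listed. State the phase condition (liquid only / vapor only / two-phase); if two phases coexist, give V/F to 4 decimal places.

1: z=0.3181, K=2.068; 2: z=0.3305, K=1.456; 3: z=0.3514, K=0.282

ΣzᵢKᵢ = 1.2381; Σzᵢ/Kᵢ = 1.6269.
Both exceed 1, so a two-phase solution exists.
Let ψ = V/F and solve Σ zᵢ(Kᵢ−1)/(1+ψ(Kᵢ−1)) = 0.
Newton iteration, ψ⁰ = 0.4:
  ψ = 0.4000: g = 0.01154, g' = -0.5838 → ψ = 0.4198
  ψ = 0.4198: g = -0.00008, g' = -0.5926 → ψ = 0.4196
Converged at ψ = 0.4196.

two-phase, V/F = 0.4196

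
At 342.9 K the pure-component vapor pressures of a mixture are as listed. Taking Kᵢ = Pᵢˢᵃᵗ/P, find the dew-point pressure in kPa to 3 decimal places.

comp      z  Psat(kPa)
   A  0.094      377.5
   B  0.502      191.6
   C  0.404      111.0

Pdew = 153.641 kPa

At the dew point ψ → 1, so Σzᵢ/Kᵢ = 1 with Kᵢ = Pᵢˢᵃᵗ/P ⇒ 1/P = Σzᵢ/Pᵢˢᵃᵗ.
1/P = 0.094/377.5 + 0.502/191.6 + 0.404/111.0 = 0.006509 ⇒ P = 153.641 kPa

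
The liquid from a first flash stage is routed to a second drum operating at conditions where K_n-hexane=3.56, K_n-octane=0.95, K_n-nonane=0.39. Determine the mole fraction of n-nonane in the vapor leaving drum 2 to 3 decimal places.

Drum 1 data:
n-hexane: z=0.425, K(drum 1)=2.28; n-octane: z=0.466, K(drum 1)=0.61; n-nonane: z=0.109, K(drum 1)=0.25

Drum 1:
Let ψ₁ = V/F and solve Σ zᵢ(Kᵢ−1)/(1+ψ₁(Kᵢ−1)) = 0.
Check two-phase: ΣzᵢKᵢ = 1.281 > 1 and Σzᵢ/Kᵢ = 1.386 > 1, so g(0) = 0.281 > 0 and g(1) = -0.386 < 0.
Iterate (Newton) starting at ψ₁ = 0.5:
  ψ₁ = 0.500: g = -0.0249, g' = -0.525 → ψ₁ = 0.453
Converged at ψ₁ = 0.453.
Drum-1 compositions:
  n-hexane: x = 0.269, y = 0.614
  n-octane: x = 0.566, y = 0.345
  n-nonane: x = 0.165, y = 0.041
Drum-2 feed = drum-1 liquid: z₂ = (0.2691, 0.5659, 0.1650).
Drum 2:
Iterate (Newton) starting at ψ₂ = 0.5:
  ψ₂ = 0.500: g = 0.1283, g' = -0.468 → ψ₂ = 0.774
  ψ₂ = 0.774: g = 0.0108, g' = -0.420 → ψ₂ = 0.800
Converged at ψ₂ = 0.800.
  n-hexane: x = 0.088, y = 0.314
  n-octane: x = 0.589, y = 0.560
  n-nonane: x = 0.322, y = 0.126

y_n-nonane (drum 2) = 0.126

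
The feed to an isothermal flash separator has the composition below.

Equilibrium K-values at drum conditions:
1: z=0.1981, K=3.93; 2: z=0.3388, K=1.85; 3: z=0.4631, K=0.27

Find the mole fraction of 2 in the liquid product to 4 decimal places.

Material balance + equilibrium reduce to Σ zᵢ(Kᵢ−1)/(1+ψ(Kᵢ−1)) = 0.
Check two-phase: ΣzᵢKᵢ = 1.5304 > 1 and Σzᵢ/Kᵢ = 1.9487 > 1, so g(0) = 0.5303 > 0 and g(1) = -0.9487 < 0.
Iterate (Newton) starting at ψ = 0.48:
  ψ = 0.4800: g = -0.07468, g' = -1.0020 → ψ = 0.4055
  ψ = 0.4055: g = -0.00075, g' = -0.9885 → ψ = 0.4047
Converged at ψ = 0.4047.
Compositions from xᵢ = zᵢ/(1+ψ(Kᵢ−1)), yᵢ = Kᵢxᵢ:
  1: x = 0.0906, y = 0.3562
  2: x = 0.2521, y = 0.4664
  3: x = 0.6573, y = 0.1775

x_2 = 0.2521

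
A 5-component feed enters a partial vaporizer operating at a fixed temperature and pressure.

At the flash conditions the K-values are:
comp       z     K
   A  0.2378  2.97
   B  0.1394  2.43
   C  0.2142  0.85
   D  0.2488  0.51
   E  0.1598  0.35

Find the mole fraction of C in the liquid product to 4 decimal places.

Newton–Raphson from β = 0.32:
  β = 0.3200: g = 0.11461, g' = -0.6783 → β = 0.4890
  β = 0.4890: g = 0.00867, g' = -0.5922 → β = 0.5036
Converged at β = 0.5036.
Compositions from xᵢ = zᵢ/(1+β(Kᵢ−1)), yᵢ = Kᵢxᵢ:
  A: x = 0.1194, y = 0.3545
  B: x = 0.0810, y = 0.1969
  C: x = 0.2317, y = 0.1969
  D: x = 0.3303, y = 0.1685
  E: x = 0.2376, y = 0.0832

x_C = 0.2317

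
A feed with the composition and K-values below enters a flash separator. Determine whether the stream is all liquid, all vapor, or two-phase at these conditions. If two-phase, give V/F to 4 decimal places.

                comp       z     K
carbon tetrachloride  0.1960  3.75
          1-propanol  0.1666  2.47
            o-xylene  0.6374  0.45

two-phase, V/F = 0.3526

ΣzᵢKᵢ = 1.4333; Σzᵢ/Kᵢ = 1.5362.
Both exceed 1, so a two-phase solution exists.
Let ψ = V/F and solve Σ zᵢ(Kᵢ−1)/(1+ψ(Kᵢ−1)) = 0.
Newton iteration, ψ⁰ = 0.3:
  ψ = 0.3000: g = 0.04545, g' = -0.8950 → ψ = 0.3508
  ψ = 0.3508: g = 0.00155, g' = -0.8367 → ψ = 0.3526
Converged at ψ = 0.3526.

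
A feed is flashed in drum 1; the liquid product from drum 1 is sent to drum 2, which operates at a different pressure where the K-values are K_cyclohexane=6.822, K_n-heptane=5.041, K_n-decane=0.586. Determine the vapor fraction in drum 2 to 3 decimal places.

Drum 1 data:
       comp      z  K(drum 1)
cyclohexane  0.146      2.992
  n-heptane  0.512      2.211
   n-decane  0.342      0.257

V/F (drum 2) = 0.706

Drum 1:
Rachford–Rice: g(ψ₁) = Σ zᵢ(Kᵢ−1)/(1+ψ₁(Kᵢ−1)) = 0.
Feasibility: ΣzᵢKᵢ = 1.657, Σzᵢ/Kᵢ = 1.611 — both > 1, two phases present.
Iterate (Newton) starting at ψ₁ = 0.5:
  ψ₁ = 0.500: g = 0.1276, g' = -0.915 → ψ₁ = 0.639
  ψ₁ = 0.639: g = -0.0068, g' = -1.036 → ψ₁ = 0.633
Converged at ψ₁ = 0.633.
Drum-1 compositions:
  cyclohexane: x = 0.065, y = 0.193
  n-heptane: x = 0.290, y = 0.641
  n-decane: x = 0.646, y = 0.166
Drum-2 feed = drum-1 liquid: z₂ = (0.0646, 0.2899, 0.6456).
Drum 2:
Let ψ₂ = V/F and solve Σ zᵢ(Kᵢ−1)/(1+ψ₂(Kᵢ−1)) = 0.
Check two-phase: ΣzᵢKᵢ = 2.280 > 1 and Σzᵢ/Kᵢ = 1.169 > 1, so g(0) = 1.280 > 0 and g(1) = -0.169 < 0.
Newton–Raphson from ψ₂ = 0.5:
  ψ₂ = 0.500: g = 0.1469, g' = -0.838 → ψ₂ = 0.675
  ψ₂ = 0.675: g = 0.0194, g' = -0.644 → ψ₂ = 0.705
  ψ₂ = 0.705: g = 0.0003, g' = -0.624 → ψ₂ = 0.706
Converged at ψ₂ = 0.706.
  cyclohexane: x = 0.013, y = 0.086
  n-heptane: x = 0.075, y = 0.379
  n-decane: x = 0.912, y = 0.535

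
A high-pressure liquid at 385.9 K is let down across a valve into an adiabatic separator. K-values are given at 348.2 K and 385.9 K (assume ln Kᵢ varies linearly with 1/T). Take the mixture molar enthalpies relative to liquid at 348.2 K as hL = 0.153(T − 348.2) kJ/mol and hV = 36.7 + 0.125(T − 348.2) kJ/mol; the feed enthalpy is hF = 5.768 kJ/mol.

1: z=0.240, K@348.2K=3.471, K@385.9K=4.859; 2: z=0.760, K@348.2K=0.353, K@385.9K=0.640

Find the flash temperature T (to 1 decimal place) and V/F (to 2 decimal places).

T = 356.0 K, V/F = 0.13

Adiabatic flash: solve Rachford–Rice at each trial T, then check hF = ψ·hV(T) + (1−ψ)·hL(T).
  T = 348.2 K: K = (3.471, 0.353), RR gives ψ = 0.063, H_out = 2.326 kJ/mol
  T = 385.9 K: K = (4.859, 0.640), RR gives ψ = 0.470, H_out = 22.511 kJ/mol
  T = 367.0 K: K = (4.141, 0.482), RR gives ψ = 0.222, H_out = 10.891 kJ/mol
  T = 357.6 K: K = (3.800, 0.414), RR gives ψ = 0.138, H_out = 6.478 kJ/mol
  T = 352.9 K: K = (3.634, 0.383), RR gives ψ = 0.100, H_out = 4.388 kJ/mol
  T = 355.2 K: K = (3.715, 0.398), RR gives ψ = 0.119, H_out = 5.405 kJ/mol
Linear interpolation between T = 355.2 (H_out = 5.405) and T = 357.6 (H_out = 6.478) on hF = 5.768 gives T ≈ 356.0 K, at which ψ = 0.13.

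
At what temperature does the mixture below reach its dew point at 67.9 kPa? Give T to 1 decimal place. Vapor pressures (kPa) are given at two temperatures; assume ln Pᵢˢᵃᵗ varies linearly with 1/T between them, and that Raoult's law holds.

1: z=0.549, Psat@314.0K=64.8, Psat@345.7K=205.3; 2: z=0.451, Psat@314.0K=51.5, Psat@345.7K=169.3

T = 317.9 K

Dew-point temperature: Σzᵢ·P/Pᵢˢᵃᵗ(T) = 1. Interpolate ln Pᵢˢᵃᵗ = aᵢ + bᵢ/T.
  T = 314.0 K: ΣzᵢP/Pᵢˢᵃᵗ = 1.1699
  T = 345.7 K: ΣzᵢP/Pᵢˢᵃᵗ = 0.3625
  T = 329.9 K: ΣzᵢP/Pᵢˢᵃᵗ = 0.6319
  T = 321.9 K: ΣzᵢP/Pᵢˢᵃᵗ = 0.8549
  T = 317.9 K: ΣzᵢP/Pᵢˢᵃᵗ = 1.0001
  T = 319.9 K: ΣzᵢP/Pᵢˢᵃᵗ = 0.9242
Interpolating between 317.9 K and 319.9 K gives T ≈ 317.9 K.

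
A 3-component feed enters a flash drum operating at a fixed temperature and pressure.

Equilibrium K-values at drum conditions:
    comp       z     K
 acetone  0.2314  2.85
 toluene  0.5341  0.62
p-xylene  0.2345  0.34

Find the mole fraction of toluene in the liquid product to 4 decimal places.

x_toluene = 0.5509

Iterate (Newton) starting at β = 0.5:
  β = 0.5000: g = -0.25918, g' = -0.5588 → β = 0.0362
  β = 0.0362: g = 0.03687, g' = -0.8822 → β = 0.0780
  β = 0.0780: g = 0.00178, g' = -0.8003 → β = 0.0802
Converged at β = 0.0802.
Compositions from xᵢ = zᵢ/(1+β(Kᵢ−1)), yᵢ = Kᵢxᵢ:
  acetone: x = 0.2015, y = 0.5743
  toluene: x = 0.5509, y = 0.3416
  p-xylene: x = 0.2476, y = 0.0842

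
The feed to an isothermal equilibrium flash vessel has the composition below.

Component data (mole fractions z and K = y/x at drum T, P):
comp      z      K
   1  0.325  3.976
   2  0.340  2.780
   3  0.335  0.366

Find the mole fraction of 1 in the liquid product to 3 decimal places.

Rachford–Rice: g(ψ) = Σ zᵢ(Kᵢ−1)/(1+ψ(Kᵢ−1)) = 0.
Feasibility: ΣzᵢKᵢ = 2.360, Σzᵢ/Kᵢ = 1.119 — both > 1, two phases present.
Newton iteration, ψ⁰ = 0.5:
  ψ = 0.500: g = 0.3980, g' = -1.055 → ψ = 0.877
  ψ = 0.877: g = 0.0257, g' = -1.068 → ψ = 0.901
Converged at ψ = 0.901.
Compositions from xᵢ = zᵢ/(1+ψ(Kᵢ−1)), yᵢ = Kᵢxᵢ:
  1: x = 0.088, y = 0.351
  2: x = 0.131, y = 0.363
  3: x = 0.781, y = 0.286

x_1 = 0.088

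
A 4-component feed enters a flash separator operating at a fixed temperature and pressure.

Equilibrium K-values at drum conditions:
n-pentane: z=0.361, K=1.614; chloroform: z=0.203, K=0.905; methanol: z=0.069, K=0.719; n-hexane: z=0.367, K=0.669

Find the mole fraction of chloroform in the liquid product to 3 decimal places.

x_chloroform = 0.210

Rachford–Rice: g(V/F) = Σ zᵢ(Kᵢ−1)/(1+V/F(Kᵢ−1)) = 0.
g(0) = ΣzᵢKᵢ − 1 = 0.062 and g(1) = 1 − Σzᵢ/Kᵢ = -0.093, so a root lies in (0, 1).
Newton iteration, V/F⁰ = 0.5:
  V/F = 0.500: g = -0.0188, g' = -0.147 → V/F = 0.372
  V/F = 0.372: g = 0.0003, g' = -0.151 → V/F = 0.374
Converged at V/F = 0.374.
Compositions from xᵢ = zᵢ/(1+V/F(Kᵢ−1)), yᵢ = Kᵢxᵢ:
  n-pentane: x = 0.294, y = 0.474
  chloroform: x = 0.210, y = 0.190
  methanol: x = 0.077, y = 0.055
  n-hexane: x = 0.419, y = 0.280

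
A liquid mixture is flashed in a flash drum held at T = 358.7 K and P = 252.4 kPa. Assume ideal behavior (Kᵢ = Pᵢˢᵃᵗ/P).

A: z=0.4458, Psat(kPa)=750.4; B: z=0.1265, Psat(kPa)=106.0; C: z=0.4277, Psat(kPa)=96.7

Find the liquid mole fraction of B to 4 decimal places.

Raoult's law: Kᵢ = Pᵢˢᵃᵗ/P = Pᵢˢᵃᵗ/252.4.
  K_A = 750.4/252.4 = 2.973059, K_B = 106.0/252.4 = 0.419968, K_C = 96.7/252.4 = 0.383122
Material balance + equilibrium reduce to Σ zᵢ(Kᵢ−1)/(1+V/F(Kᵢ−1)) = 0.
g(0) = ΣzᵢKᵢ − 1 = 0.5424 and g(1) = 1 − Σzᵢ/Kᵢ = -0.5675, so a root lies in (0, 1).
Newton–Raphson from V/F = 0.54:
  V/F = 0.5400: g = -0.07661, g' = -0.8630 → V/F = 0.4512
  V/F = 0.4512: g = 0.00032, g' = -0.8763 → V/F = 0.4516
Converged at V/F = 0.4516.
Compositions from xᵢ = zᵢ/(1+V/F(Kᵢ−1)), yᵢ = Kᵢxᵢ:
  A: x = 0.2357, y = 0.7009
  B: x = 0.1714, y = 0.0720
  C: x = 0.5929, y = 0.2271

x_B = 0.1714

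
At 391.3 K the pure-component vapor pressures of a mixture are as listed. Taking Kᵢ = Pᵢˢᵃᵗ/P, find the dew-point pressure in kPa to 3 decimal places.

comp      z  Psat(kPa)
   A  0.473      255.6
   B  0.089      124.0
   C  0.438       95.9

At the dew point ψ → 1, so Σzᵢ/Kᵢ = 1 with Kᵢ = Pᵢˢᵃᵗ/P ⇒ 1/P = Σzᵢ/Pᵢˢᵃᵗ.
1/P = 0.473/255.6 + 0.089/124.0 + 0.438/95.9 = 0.007136 ⇒ P = 140.143 kPa

Pdew = 140.143 kPa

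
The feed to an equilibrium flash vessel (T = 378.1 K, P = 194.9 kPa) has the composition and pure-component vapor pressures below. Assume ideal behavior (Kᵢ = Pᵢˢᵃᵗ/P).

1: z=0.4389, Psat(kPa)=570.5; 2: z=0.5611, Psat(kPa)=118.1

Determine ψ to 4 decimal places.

Raoult's law: Kᵢ = Pᵢˢᵃᵗ/P = Pᵢˢᵃᵗ/194.9.
  K_1 = 570.5/194.9 = 2.927142, K_2 = 118.1/194.9 = 0.605952
Rachford–Rice: g(ψ) = Σ zᵢ(Kᵢ−1)/(1+ψ(Kᵢ−1)) = 0.
g(0) = ΣzᵢKᵢ − 1 = 0.6247 and g(1) = 1 − Σzᵢ/Kᵢ = -0.0759, so a root lies in (0, 1).
Binary case is linear: z₁(K₁−1)(1+ψ(K₂−1)) + z₂(K₂−1)(1+ψ(K₁−1)) = 0
⇒ ψ = [z₁(K₁−1)+z₂(K₂−1)] / [−(K₁−1)(K₂−1)] = 0.62472/0.75939 = 0.8227

ψ = 0.8227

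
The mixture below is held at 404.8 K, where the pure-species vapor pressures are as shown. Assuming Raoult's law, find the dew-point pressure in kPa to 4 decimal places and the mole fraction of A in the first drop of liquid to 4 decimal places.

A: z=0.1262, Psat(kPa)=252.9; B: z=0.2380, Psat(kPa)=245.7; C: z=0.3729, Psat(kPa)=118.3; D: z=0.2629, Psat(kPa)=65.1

Pdew = 115.4970 kPa, x_A = 0.0576

At the dew point ψ → 1, so Σzᵢ/Kᵢ = 1 with Kᵢ = Pᵢˢᵃᵗ/P ⇒ 1/P = Σzᵢ/Pᵢˢᵃᵗ.
1/P = 0.1262/252.9 + 0.2380/245.7 + 0.3729/118.3 + 0.2629/65.1 = 0.0086582 ⇒ P = 115.4970 kPa
xᵢ = zᵢP/Pᵢˢᵃᵗ ⇒ x_A = 0.1262·115.4970/252.9 = 0.0576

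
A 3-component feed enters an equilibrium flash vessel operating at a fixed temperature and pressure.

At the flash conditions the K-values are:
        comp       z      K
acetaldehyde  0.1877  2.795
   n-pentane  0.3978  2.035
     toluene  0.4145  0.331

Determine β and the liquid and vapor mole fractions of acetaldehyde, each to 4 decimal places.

Newton iteration, β⁰ = 0.5:
  β = 0.5000: g = 0.03220, g' = -0.7719 → β = 0.5417
  β = 0.5417: g = -0.00029, g' = -0.7868 → β = 0.5413
Converged at β = 0.5413.
Compositions from xᵢ = zᵢ/(1+β(Kᵢ−1)), yᵢ = Kᵢxᵢ:
  acetaldehyde: x = 0.0952, y = 0.2661
  n-pentane: x = 0.2550, y = 0.5188
  toluene: x = 0.6499, y = 0.2151

β = 0.5413, x_acetaldehyde = 0.0952, y_acetaldehyde = 0.2661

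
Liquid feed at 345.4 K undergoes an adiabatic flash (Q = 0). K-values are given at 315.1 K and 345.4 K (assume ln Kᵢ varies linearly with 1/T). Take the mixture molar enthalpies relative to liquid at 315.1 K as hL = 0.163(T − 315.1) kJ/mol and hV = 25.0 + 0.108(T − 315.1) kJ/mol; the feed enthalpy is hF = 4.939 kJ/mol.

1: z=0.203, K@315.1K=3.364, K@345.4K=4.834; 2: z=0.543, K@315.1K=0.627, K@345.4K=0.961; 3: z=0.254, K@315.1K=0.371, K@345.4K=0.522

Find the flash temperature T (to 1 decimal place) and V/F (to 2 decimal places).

T = 319.5 K, V/F = 0.17

Adiabatic flash: solve Rachford–Rice at each trial T, then check hF = ψ·hV(T) + (1−ψ)·hL(T).
  T = 315.1 K: K = (3.364, 0.627, 0.371), RR gives ψ = 0.108, H_out = 2.696 kJ/mol
  T = 345.4 K: K = (4.834, 0.961, 0.522), RR gives ψ = 0.720, H_out = 21.743 kJ/mol
  T = 330.2 K: K = (4.064, 0.783, 0.443), RR gives ψ = 0.345, H_out = 10.807 kJ/mol
  T = 322.6 K: K = (3.703, 0.702, 0.406), RR gives ψ = 0.217, H_out = 6.551 kJ/mol
  T = 318.9 K: K = (3.534, 0.664, 0.389), RR gives ψ = 0.162, H_out = 4.625 kJ/mol
  T = 320.8 K: K = (3.620, 0.684, 0.398), RR gives ψ = 0.189, H_out = 5.606 kJ/mol
Linear interpolation between T = 318.9 (H_out = 4.625) and T = 320.8 (H_out = 5.606) on hF = 4.939 gives T ≈ 319.5 K, at which ψ = 0.17.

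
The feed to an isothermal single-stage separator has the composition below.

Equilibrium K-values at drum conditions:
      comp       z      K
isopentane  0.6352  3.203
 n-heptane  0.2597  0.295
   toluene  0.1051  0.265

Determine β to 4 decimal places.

β = 0.7241

Newton iteration, β⁰ = 0.55:
  β = 0.5500: g = 0.20401, g' = -1.1346 → β = 0.7298
  β = 0.7298: g = -0.00715, g' = -1.2652 → β = 0.7242
  β = 0.7242: g = -0.00003, g' = -1.2560 → β = 0.7241
Converged at β = 0.7241.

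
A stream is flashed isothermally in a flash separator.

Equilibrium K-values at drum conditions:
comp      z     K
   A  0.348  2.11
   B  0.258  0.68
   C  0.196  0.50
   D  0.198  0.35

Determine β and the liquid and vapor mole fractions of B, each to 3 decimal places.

Material balance + equilibrium reduce to Σ zᵢ(Kᵢ−1)/(1+β(Kᵢ−1)) = 0.
Check two-phase: ΣzᵢKᵢ = 1.077 > 1 and Σzᵢ/Kᵢ = 1.502 > 1, so g(0) = 0.077 > 0 and g(1) = -0.502 < 0.
Newton iteration, β⁰ = 0.36:
  β = 0.360: g = -0.1048, g' = -0.468 → β = 0.136
  β = 0.136: g = 0.0030, g' = -0.510 → β = 0.142
Converged at β = 0.142.
Compositions from xᵢ = zᵢ/(1+β(Kᵢ−1)), yᵢ = Kᵢxᵢ:
  A: x = 0.301, y = 0.634
  B: x = 0.270, y = 0.184
  C: x = 0.211, y = 0.105
  D: x = 0.218, y = 0.076

β = 0.142, x_B = 0.270, y_B = 0.184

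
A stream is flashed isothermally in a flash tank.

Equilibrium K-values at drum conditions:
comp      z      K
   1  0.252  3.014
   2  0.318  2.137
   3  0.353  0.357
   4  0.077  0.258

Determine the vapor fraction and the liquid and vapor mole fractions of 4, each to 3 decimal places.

Material balance + equilibrium reduce to Σ zᵢ(Kᵢ−1)/(1+ψ(Kᵢ−1)) = 0.
Check two-phase: ΣzᵢKᵢ = 1.585 > 1 and Σzᵢ/Kᵢ = 1.520 > 1, so g(0) = 0.585 > 0 and g(1) = -0.520 < 0.
Newton–Raphson from ψ = 0.33:
  ψ = 0.330: g = 0.2040, g' = -0.896 → ψ = 0.558
  ψ = 0.558: g = 0.0089, g' = -0.859 → ψ = 0.568
Converged at ψ = 0.568.
Compositions from xᵢ = zᵢ/(1+ψ(Kᵢ−1)), yᵢ = Kᵢxᵢ:
  1: x = 0.118, y = 0.354
  2: x = 0.193, y = 0.413
  3: x = 0.556, y = 0.199
  4: x = 0.133, y = 0.034

ψ = 0.568, x_4 = 0.133, y_4 = 0.034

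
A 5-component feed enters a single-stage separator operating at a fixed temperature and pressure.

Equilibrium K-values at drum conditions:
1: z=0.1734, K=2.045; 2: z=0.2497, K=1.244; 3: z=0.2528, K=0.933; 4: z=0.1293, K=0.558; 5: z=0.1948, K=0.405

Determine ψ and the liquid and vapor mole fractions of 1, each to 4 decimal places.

ψ = 0.1869, x_1 = 0.1451, y_1 = 0.2967

Newton–Raphson from ψ = 0.56:
  ψ = 0.5600: g = -0.09946, g' = -0.2878 → ψ = 0.2144
  ψ = 0.2144: g = -0.00724, g' = -0.2624 → ψ = 0.1868
  ψ = 0.1868: g = 0.00003, g' = -0.2646 → ψ = 0.1869
Converged at ψ = 0.1869.
Compositions from xᵢ = zᵢ/(1+ψ(Kᵢ−1)), yᵢ = Kᵢxᵢ:
  1: x = 0.1451, y = 0.2967
  2: x = 0.2388, y = 0.2971
  3: x = 0.2560, y = 0.2389
  4: x = 0.1409, y = 0.0786
  5: x = 0.2192, y = 0.0888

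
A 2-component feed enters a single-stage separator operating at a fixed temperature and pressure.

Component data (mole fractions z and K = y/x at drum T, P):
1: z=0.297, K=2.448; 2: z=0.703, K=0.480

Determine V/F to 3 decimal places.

Rachford–Rice: g(V/F) = Σ zᵢ(Kᵢ−1)/(1+V/F(Kᵢ−1)) = 0.
g(0) = ΣzᵢKᵢ − 1 = 0.064 and g(1) = 1 − Σzᵢ/Kᵢ = -0.586, so a root lies in (0, 1).
Binary case is linear: z₁(K₁−1)(1+V/F(K₂−1)) + z₂(K₂−1)(1+V/F(K₁−1)) = 0
⇒ V/F = [z₁(K₁−1)+z₂(K₂−1)] / [−(K₁−1)(K₂−1)] = 0.0645/0.7530 = 0.086

V/F = 0.086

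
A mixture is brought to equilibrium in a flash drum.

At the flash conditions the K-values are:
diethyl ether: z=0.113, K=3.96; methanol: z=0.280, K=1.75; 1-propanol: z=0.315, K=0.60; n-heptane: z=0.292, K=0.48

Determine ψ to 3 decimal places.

Rachford–Rice: g(ψ) = Σ zᵢ(Kᵢ−1)/(1+ψ(Kᵢ−1)) = 0.
g(0) = ΣzᵢKᵢ − 1 = 0.267 and g(1) = 1 − Σzᵢ/Kᵢ = -0.322, so a root lies in (0, 1).
Newton–Raphson from ψ = 0.38:
  ψ = 0.380: g = -0.0170, g' = -0.507 → ψ = 0.347
Converged at ψ = 0.347.

ψ = 0.347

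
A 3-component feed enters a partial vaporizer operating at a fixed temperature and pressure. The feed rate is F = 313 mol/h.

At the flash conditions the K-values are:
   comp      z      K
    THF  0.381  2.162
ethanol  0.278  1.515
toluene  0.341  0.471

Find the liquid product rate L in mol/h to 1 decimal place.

L = 50.5 mol/h

Let ψ = V/F and solve Σ zᵢ(Kᵢ−1)/(1+ψ(Kᵢ−1)) = 0.
Feasibility: ΣzᵢKᵢ = 1.406, Σzᵢ/Kᵢ = 1.084 — both > 1, two phases present.
Iterate (Newton) starting at ψ = 0.57:
  ψ = 0.570: g = 0.1187, g' = -0.426 → ψ = 0.849
  ψ = 0.849: g = -0.0049, g' = -0.480 → ψ = 0.839
Converged at ψ = 0.839.
Then V = ψ·F = 0.8386·313 = 262.5 mol/h and L = F − V = 50.5 mol/h.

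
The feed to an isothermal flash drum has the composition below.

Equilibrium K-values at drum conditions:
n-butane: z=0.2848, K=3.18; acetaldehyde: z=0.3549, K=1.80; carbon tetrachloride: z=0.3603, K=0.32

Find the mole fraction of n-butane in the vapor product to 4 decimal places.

Rachford–Rice: g(ψ) = Σ zᵢ(Kᵢ−1)/(1+ψ(Kᵢ−1)) = 0.
Feasibility: ΣzᵢKᵢ = 1.6598, Σzᵢ/Kᵢ = 1.4127 — both > 1, two phases present.
Iterate (Newton) starting at ψ = 0.5:
  ψ = 0.5000: g = 0.12865, g' = -0.8082 → ψ = 0.6592
  ψ = 0.6592: g = -0.00338, g' = -0.8725 → ψ = 0.6553
Converged at ψ = 0.6553.
Compositions from xᵢ = zᵢ/(1+ψ(Kᵢ−1)), yᵢ = Kᵢxᵢ:
  n-butane: x = 0.1173, y = 0.3729
  acetaldehyde: x = 0.2328, y = 0.4191
  carbon tetrachloride: x = 0.6499, y = 0.2080

y_n-butane = 0.3729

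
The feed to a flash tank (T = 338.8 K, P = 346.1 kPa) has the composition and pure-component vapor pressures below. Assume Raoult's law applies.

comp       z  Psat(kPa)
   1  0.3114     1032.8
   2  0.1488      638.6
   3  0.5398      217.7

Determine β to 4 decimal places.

Raoult's law: Kᵢ = Pᵢˢᵃᵗ/P = Pᵢˢᵃᵗ/346.1.
  K_1 = 1032.8/346.1 = 2.984109, K_2 = 638.6/346.1 = 1.845131, K_3 = 217.7/346.1 = 0.629009
Newton iteration, β⁰ = 0.5:
  β = 0.5000: g = 0.15269, g' = -0.4734 → β = 0.8225
  β = 0.8225: g = 0.02073, g' = -0.3678 → β = 0.8789
  β = 0.8789: g = 0.00019, g' = -0.3614 → β = 0.8794
Converged at β = 0.8794.

β = 0.8794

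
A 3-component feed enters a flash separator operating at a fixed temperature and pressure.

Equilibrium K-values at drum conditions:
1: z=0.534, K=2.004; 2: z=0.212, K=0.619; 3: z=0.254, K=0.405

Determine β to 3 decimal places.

β = 0.589

Newton iteration, β⁰ = 0.5:
  β = 0.500: g = 0.0420, g' = -0.468 → β = 0.590
  β = 0.590: g = -0.0003, g' = -0.477 → β = 0.589
Converged at β = 0.589.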